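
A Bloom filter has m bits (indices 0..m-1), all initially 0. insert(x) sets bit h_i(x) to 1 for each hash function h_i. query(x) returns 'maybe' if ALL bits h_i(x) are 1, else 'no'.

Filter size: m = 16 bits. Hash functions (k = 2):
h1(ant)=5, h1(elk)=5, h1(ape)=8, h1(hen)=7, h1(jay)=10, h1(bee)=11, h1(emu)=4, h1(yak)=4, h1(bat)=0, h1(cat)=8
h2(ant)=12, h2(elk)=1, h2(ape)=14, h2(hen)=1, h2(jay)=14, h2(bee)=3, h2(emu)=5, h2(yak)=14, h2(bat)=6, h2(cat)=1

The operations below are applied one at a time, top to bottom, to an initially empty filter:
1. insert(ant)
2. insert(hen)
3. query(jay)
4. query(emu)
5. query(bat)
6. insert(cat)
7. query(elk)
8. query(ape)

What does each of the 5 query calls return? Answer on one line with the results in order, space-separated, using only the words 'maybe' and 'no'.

Start: bits=0000000000000000
Op 1: insert ant -> sets bits 5 12 -> bits=0000010000001000
Op 2: insert hen -> sets bits 1 7 -> bits=0100010100001000
Op 3: query jay -> checks bit10=0, bit14=0 (has a 0) -> no
Op 4: query emu -> checks bit4=0, bit5=1 (has a 0) -> no
Op 5: query bat -> checks bit0=0, bit6=0 (has a 0) -> no
Op 6: insert cat -> sets bits 1 8 -> bits=0100010110001000
Op 7: query elk -> checks bit1=1, bit5=1 (all 1) -> maybe
Op 8: query ape -> checks bit8=1, bit14=0 (has a 0) -> no
Query results in order: no no no maybe no

Answer: no no no maybe no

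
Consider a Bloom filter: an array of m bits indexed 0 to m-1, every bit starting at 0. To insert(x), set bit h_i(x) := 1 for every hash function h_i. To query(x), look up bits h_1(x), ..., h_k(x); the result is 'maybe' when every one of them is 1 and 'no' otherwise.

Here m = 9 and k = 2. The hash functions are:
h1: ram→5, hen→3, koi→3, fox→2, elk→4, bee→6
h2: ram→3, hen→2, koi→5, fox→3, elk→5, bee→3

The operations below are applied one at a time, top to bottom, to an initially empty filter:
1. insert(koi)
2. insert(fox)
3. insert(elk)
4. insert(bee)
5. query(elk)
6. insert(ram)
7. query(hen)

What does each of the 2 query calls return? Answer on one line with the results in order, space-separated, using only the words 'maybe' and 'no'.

Start: bits=000000000
Op 1: insert koi -> sets bits 3 5 -> bits=000101000
Op 2: insert fox -> sets bits 2 3 -> bits=001101000
Op 3: insert elk -> sets bits 4 5 -> bits=001111000
Op 4: insert bee -> sets bits 3 6 -> bits=001111100
Op 5: query elk -> checks bit4=1, bit5=1 (all 1) -> maybe
Op 6: insert ram -> sets bits 3 5 -> bits=001111100
Op 7: query hen -> checks bit2=1, bit3=1 (all 1) -> maybe
Query results in order: maybe maybe

Answer: maybe maybe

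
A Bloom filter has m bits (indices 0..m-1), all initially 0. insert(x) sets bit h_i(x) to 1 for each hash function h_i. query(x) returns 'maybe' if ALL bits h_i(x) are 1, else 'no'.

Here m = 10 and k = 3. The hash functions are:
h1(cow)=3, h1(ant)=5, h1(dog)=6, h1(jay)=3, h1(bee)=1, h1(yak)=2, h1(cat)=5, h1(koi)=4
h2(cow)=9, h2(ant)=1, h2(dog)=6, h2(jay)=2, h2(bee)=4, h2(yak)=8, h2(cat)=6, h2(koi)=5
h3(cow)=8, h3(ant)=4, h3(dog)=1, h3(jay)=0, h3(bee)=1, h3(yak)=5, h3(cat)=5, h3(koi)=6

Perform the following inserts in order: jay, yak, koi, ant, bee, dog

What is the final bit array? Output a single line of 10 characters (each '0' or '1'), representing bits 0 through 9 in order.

Answer: 1111111010

Derivation:
Start: bits=0000000000
After insert 'jay': sets bits 0 2 3 -> bits=1011000000
After insert 'yak': sets bits 2 5 8 -> bits=1011010010
After insert 'koi': sets bits 4 5 6 -> bits=1011111010
After insert 'ant': sets bits 1 4 5 -> bits=1111111010
After insert 'bee': sets bits 1 4 -> bits=1111111010
After insert 'dog': sets bits 1 6 -> bits=1111111010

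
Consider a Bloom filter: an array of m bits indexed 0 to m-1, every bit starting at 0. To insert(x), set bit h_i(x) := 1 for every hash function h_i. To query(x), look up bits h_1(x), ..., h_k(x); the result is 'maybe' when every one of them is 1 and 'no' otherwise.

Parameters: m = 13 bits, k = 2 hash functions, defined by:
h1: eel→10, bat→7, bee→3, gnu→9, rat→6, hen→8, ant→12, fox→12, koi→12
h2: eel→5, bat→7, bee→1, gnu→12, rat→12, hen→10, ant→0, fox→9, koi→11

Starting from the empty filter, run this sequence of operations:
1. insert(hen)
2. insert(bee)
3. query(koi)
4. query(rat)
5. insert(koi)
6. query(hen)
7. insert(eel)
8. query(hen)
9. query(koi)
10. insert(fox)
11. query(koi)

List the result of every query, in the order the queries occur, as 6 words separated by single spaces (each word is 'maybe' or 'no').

Start: bits=0000000000000
Op 1: insert hen -> sets bits 8 10 -> bits=0000000010100
Op 2: insert bee -> sets bits 1 3 -> bits=0101000010100
Op 3: query koi -> checks bit11=0, bit12=0 (has a 0) -> no
Op 4: query rat -> checks bit6=0, bit12=0 (has a 0) -> no
Op 5: insert koi -> sets bits 11 12 -> bits=0101000010111
Op 6: query hen -> checks bit8=1, bit10=1 (all 1) -> maybe
Op 7: insert eel -> sets bits 5 10 -> bits=0101010010111
Op 8: query hen -> checks bit8=1, bit10=1 (all 1) -> maybe
Op 9: query koi -> checks bit11=1, bit12=1 (all 1) -> maybe
Op 10: insert fox -> sets bits 9 12 -> bits=0101010011111
Op 11: query koi -> checks bit11=1, bit12=1 (all 1) -> maybe
Query results in order: no no maybe maybe maybe maybe

Answer: no no maybe maybe maybe maybe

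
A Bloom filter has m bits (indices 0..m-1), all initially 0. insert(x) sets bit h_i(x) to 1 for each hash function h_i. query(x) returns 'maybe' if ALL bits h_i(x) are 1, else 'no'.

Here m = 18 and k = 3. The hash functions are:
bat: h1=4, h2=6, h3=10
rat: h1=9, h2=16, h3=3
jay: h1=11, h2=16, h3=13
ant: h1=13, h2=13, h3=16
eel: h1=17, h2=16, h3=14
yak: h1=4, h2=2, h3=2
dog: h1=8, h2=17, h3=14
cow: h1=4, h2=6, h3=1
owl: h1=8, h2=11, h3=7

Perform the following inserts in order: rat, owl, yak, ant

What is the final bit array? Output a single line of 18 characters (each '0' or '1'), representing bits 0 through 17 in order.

Answer: 001110011101010010

Derivation:
Start: bits=000000000000000000
After insert 'rat': sets bits 3 9 16 -> bits=000100000100000010
After insert 'owl': sets bits 7 8 11 -> bits=000100011101000010
After insert 'yak': sets bits 2 4 -> bits=001110011101000010
After insert 'ant': sets bits 13 16 -> bits=001110011101010010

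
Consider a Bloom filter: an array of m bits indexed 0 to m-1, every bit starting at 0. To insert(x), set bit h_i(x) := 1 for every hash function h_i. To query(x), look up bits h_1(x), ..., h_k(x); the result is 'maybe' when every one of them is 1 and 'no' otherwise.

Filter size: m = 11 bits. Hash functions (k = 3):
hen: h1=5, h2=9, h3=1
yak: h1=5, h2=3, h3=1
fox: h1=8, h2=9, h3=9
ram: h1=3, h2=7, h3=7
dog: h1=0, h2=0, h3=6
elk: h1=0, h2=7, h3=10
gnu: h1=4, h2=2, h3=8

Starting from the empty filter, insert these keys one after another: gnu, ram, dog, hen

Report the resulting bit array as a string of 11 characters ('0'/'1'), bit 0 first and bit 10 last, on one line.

Start: bits=00000000000
After insert 'gnu': sets bits 2 4 8 -> bits=00101000100
After insert 'ram': sets bits 3 7 -> bits=00111001100
After insert 'dog': sets bits 0 6 -> bits=10111011100
After insert 'hen': sets bits 1 5 9 -> bits=11111111110

Answer: 11111111110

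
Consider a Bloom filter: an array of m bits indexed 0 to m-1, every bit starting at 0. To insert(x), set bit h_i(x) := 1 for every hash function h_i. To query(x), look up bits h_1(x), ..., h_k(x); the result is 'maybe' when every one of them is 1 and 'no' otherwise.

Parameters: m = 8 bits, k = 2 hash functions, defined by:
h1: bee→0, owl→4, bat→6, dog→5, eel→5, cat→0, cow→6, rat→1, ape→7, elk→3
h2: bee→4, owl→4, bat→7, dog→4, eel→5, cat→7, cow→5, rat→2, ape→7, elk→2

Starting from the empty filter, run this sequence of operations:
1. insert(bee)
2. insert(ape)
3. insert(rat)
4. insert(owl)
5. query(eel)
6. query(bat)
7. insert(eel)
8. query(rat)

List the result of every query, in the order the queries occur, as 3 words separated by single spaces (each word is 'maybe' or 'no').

Start: bits=00000000
Op 1: insert bee -> sets bits 0 4 -> bits=10001000
Op 2: insert ape -> sets bits 7 -> bits=10001001
Op 3: insert rat -> sets bits 1 2 -> bits=11101001
Op 4: insert owl -> sets bits 4 -> bits=11101001
Op 5: query eel -> checks bit5=0 (has a 0) -> no
Op 6: query bat -> checks bit6=0, bit7=1 (has a 0) -> no
Op 7: insert eel -> sets bits 5 -> bits=11101101
Op 8: query rat -> checks bit1=1, bit2=1 (all 1) -> maybe
Query results in order: no no maybe

Answer: no no maybe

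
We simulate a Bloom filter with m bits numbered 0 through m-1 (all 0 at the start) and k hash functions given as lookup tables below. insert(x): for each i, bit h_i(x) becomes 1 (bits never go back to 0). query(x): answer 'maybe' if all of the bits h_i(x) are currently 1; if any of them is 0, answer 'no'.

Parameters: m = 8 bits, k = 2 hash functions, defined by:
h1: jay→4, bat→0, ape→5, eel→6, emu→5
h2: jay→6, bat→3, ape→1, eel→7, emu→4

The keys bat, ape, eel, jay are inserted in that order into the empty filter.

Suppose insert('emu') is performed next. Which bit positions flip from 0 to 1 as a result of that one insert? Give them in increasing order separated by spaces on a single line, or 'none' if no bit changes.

Start: bits=00000000
After insert 'bat': sets bits 0 3 -> bits=10010000
After insert 'ape': sets bits 1 5 -> bits=11010100
After insert 'eel': sets bits 6 7 -> bits=11010111
After insert 'jay': sets bits 4 6 -> bits=11011111
insert 'emu' would touch bits 4 5; currently bit4=1, bit5=1
Bits that are 0 among those (would change 0->1): none

Answer: none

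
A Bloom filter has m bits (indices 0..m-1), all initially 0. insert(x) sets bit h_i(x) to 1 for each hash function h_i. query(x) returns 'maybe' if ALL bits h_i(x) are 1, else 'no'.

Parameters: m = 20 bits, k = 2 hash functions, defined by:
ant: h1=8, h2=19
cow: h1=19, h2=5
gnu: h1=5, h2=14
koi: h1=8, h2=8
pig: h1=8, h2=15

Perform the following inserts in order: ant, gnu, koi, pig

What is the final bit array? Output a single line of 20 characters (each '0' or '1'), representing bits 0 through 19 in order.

Answer: 00000100100000110001

Derivation:
Start: bits=00000000000000000000
After insert 'ant': sets bits 8 19 -> bits=00000000100000000001
After insert 'gnu': sets bits 5 14 -> bits=00000100100000100001
After insert 'koi': sets bits 8 -> bits=00000100100000100001
After insert 'pig': sets bits 8 15 -> bits=00000100100000110001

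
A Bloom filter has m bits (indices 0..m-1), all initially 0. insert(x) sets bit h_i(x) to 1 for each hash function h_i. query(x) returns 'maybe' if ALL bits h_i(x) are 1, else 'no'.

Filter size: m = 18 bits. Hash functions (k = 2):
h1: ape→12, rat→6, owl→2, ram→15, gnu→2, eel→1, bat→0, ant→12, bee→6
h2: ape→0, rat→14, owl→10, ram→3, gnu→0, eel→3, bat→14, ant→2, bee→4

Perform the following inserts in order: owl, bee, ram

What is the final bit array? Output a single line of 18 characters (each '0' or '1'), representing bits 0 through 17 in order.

Answer: 001110100010000100

Derivation:
Start: bits=000000000000000000
After insert 'owl': sets bits 2 10 -> bits=001000000010000000
After insert 'bee': sets bits 4 6 -> bits=001010100010000000
After insert 'ram': sets bits 3 15 -> bits=001110100010000100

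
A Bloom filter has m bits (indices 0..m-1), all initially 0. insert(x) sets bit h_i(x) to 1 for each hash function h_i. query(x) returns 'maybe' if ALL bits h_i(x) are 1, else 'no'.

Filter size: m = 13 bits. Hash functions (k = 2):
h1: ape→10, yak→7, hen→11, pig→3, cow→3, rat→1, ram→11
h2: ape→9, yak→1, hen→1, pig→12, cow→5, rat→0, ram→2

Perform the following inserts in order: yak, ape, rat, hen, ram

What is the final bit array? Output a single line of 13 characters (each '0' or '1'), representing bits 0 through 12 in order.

Start: bits=0000000000000
After insert 'yak': sets bits 1 7 -> bits=0100000100000
After insert 'ape': sets bits 9 10 -> bits=0100000101100
After insert 'rat': sets bits 0 1 -> bits=1100000101100
After insert 'hen': sets bits 1 11 -> bits=1100000101110
After insert 'ram': sets bits 2 11 -> bits=1110000101110

Answer: 1110000101110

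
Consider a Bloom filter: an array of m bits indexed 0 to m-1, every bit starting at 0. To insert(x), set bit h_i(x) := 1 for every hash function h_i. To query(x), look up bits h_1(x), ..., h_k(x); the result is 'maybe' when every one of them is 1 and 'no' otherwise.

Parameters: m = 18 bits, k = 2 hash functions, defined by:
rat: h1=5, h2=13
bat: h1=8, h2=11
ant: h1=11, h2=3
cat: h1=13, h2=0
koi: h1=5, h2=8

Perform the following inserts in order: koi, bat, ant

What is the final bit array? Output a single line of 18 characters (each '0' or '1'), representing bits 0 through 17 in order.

Start: bits=000000000000000000
After insert 'koi': sets bits 5 8 -> bits=000001001000000000
After insert 'bat': sets bits 8 11 -> bits=000001001001000000
After insert 'ant': sets bits 3 11 -> bits=000101001001000000

Answer: 000101001001000000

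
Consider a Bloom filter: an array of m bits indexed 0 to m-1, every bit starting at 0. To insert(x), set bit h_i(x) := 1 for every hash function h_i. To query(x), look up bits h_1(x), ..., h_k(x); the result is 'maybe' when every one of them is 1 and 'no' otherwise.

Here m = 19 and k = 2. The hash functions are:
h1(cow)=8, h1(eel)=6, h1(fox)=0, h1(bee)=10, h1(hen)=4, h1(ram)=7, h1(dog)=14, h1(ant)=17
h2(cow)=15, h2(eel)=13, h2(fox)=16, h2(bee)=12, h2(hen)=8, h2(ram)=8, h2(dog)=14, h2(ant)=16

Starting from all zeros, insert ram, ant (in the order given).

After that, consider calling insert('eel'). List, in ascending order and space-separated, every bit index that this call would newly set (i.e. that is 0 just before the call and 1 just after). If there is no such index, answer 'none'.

Start: bits=0000000000000000000
After insert 'ram': sets bits 7 8 -> bits=0000000110000000000
After insert 'ant': sets bits 16 17 -> bits=0000000110000000110
insert 'eel' would touch bits 6 13; currently bit6=0, bit13=0
Bits that are 0 among those (would change 0->1): 6 13

Answer: 6 13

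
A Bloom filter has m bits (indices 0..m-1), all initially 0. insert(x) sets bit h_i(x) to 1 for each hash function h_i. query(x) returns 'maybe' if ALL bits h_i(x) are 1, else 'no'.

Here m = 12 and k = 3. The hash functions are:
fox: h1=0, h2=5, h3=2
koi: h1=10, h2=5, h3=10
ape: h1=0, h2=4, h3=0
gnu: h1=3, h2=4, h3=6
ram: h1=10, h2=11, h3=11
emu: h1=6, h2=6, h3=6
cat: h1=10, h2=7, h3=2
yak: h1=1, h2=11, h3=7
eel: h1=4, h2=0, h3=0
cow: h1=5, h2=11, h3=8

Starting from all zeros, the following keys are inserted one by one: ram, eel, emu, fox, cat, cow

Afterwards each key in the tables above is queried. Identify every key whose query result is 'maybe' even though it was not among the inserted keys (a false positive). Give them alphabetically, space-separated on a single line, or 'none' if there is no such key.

Answer: ape koi

Derivation:
Start: bits=000000000000
After insert 'ram': sets bits 10 11 -> bits=000000000011
After insert 'eel': sets bits 0 4 -> bits=100010000011
After insert 'emu': sets bits 6 -> bits=100010100011
After insert 'fox': sets bits 0 2 5 -> bits=101011100011
After insert 'cat': sets bits 2 7 10 -> bits=101011110011
After insert 'cow': sets bits 5 8 11 -> bits=101011111011
Not inserted: ape gnu koi yak — query each against bits=101011111011:
query ape: checks bit0=1, bit4=1 (all 1) -> maybe => FALSE POSITIVE
query gnu: checks bit3=0, bit4=1, bit6=1 (has a 0) -> no => not a false positive
query koi: checks bit5=1, bit10=1 (all 1) -> maybe => FALSE POSITIVE
query yak: checks bit1=0, bit7=1, bit11=1 (has a 0) -> no => not a false positive
False positives (alphabetical): ape koi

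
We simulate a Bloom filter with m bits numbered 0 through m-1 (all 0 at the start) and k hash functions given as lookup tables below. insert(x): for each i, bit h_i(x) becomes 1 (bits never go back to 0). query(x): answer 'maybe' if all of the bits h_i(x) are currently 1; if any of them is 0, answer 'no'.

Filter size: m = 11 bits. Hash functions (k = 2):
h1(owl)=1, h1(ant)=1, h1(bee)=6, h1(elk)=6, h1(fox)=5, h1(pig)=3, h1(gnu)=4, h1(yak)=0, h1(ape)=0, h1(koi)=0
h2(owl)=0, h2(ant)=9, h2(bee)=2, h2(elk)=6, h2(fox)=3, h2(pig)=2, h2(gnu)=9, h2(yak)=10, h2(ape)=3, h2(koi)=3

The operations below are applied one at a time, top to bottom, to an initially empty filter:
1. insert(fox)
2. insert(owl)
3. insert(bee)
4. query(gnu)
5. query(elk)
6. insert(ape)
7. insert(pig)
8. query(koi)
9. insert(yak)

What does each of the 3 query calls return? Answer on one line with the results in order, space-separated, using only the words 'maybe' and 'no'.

Start: bits=00000000000
Op 1: insert fox -> sets bits 3 5 -> bits=00010100000
Op 2: insert owl -> sets bits 0 1 -> bits=11010100000
Op 3: insert bee -> sets bits 2 6 -> bits=11110110000
Op 4: query gnu -> checks bit4=0, bit9=0 (has a 0) -> no
Op 5: query elk -> checks bit6=1 (all 1) -> maybe
Op 6: insert ape -> sets bits 0 3 -> bits=11110110000
Op 7: insert pig -> sets bits 2 3 -> bits=11110110000
Op 8: query koi -> checks bit0=1, bit3=1 (all 1) -> maybe
Op 9: insert yak -> sets bits 0 10 -> bits=11110110001
Query results in order: no maybe maybe

Answer: no maybe maybe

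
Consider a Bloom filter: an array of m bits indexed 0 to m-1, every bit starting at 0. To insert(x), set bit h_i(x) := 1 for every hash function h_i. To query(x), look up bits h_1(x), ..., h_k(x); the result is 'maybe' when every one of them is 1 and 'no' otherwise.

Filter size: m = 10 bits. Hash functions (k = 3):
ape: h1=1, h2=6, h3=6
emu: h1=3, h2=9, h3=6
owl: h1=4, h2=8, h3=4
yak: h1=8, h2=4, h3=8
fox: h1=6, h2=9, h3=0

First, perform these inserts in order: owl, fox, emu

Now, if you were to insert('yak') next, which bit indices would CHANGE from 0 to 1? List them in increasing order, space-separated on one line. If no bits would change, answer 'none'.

Start: bits=0000000000
After insert 'owl': sets bits 4 8 -> bits=0000100010
After insert 'fox': sets bits 0 6 9 -> bits=1000101011
After insert 'emu': sets bits 3 6 9 -> bits=1001101011
insert 'yak' would touch bits 4 8; currently bit4=1, bit8=1
Bits that are 0 among those (would change 0->1): none

Answer: none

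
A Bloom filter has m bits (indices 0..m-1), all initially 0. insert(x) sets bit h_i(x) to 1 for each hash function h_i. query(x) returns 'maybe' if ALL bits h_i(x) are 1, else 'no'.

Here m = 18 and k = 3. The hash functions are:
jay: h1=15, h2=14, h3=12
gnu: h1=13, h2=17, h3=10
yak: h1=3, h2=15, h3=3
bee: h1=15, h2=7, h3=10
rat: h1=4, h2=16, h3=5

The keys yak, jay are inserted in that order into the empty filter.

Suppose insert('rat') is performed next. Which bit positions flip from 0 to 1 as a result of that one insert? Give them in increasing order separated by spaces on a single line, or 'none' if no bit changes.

Answer: 4 5 16

Derivation:
Start: bits=000000000000000000
After insert 'yak': sets bits 3 15 -> bits=000100000000000100
After insert 'jay': sets bits 12 14 15 -> bits=000100000000101100
insert 'rat' would touch bits 4 5 16; currently bit4=0, bit5=0, bit16=0
Bits that are 0 among those (would change 0->1): 4 5 16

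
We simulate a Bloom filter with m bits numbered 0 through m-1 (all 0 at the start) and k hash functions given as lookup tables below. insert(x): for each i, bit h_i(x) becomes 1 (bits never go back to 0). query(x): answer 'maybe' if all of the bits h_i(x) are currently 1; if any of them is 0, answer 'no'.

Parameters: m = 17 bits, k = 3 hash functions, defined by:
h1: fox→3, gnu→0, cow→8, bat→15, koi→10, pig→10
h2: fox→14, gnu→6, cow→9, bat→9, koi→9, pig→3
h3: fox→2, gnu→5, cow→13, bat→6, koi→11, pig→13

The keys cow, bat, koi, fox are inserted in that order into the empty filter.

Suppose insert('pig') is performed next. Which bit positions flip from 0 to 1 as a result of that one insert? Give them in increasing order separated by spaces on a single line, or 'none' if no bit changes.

Answer: none

Derivation:
Start: bits=00000000000000000
After insert 'cow': sets bits 8 9 13 -> bits=00000000110001000
After insert 'bat': sets bits 6 9 15 -> bits=00000010110001010
After insert 'koi': sets bits 9 10 11 -> bits=00000010111101010
After insert 'fox': sets bits 2 3 14 -> bits=00110010111101110
insert 'pig' would touch bits 3 10 13; currently bit3=1, bit10=1, bit13=1
Bits that are 0 among those (would change 0->1): none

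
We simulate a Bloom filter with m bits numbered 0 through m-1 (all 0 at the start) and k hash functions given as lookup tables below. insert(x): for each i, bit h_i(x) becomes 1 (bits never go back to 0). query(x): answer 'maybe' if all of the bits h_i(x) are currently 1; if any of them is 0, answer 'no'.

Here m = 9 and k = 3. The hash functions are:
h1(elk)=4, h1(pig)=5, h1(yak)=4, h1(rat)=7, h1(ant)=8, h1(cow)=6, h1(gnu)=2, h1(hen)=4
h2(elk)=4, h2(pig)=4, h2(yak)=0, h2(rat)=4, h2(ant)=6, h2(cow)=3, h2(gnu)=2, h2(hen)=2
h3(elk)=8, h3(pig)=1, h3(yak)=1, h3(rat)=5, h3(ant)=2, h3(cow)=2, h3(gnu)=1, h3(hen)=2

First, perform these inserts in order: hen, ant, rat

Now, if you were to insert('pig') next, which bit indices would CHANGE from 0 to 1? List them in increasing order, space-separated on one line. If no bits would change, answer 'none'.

Start: bits=000000000
After insert 'hen': sets bits 2 4 -> bits=001010000
After insert 'ant': sets bits 2 6 8 -> bits=001010101
After insert 'rat': sets bits 4 5 7 -> bits=001011111
insert 'pig' would touch bits 1 4 5; currently bit1=0, bit4=1, bit5=1
Bits that are 0 among those (would change 0->1): 1

Answer: 1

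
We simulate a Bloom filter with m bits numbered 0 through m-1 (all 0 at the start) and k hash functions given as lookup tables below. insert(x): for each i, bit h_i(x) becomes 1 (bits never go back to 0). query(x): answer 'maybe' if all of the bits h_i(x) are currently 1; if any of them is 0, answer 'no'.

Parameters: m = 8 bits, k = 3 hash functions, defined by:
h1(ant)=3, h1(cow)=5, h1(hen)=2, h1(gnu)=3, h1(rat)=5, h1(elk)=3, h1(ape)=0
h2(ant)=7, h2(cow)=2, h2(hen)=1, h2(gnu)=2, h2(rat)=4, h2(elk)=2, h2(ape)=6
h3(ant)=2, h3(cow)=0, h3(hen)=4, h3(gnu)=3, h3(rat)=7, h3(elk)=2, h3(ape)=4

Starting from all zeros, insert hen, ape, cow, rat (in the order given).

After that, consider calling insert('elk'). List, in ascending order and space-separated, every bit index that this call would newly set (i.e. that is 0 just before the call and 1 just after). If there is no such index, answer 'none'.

Answer: 3

Derivation:
Start: bits=00000000
After insert 'hen': sets bits 1 2 4 -> bits=01101000
After insert 'ape': sets bits 0 4 6 -> bits=11101010
After insert 'cow': sets bits 0 2 5 -> bits=11101110
After insert 'rat': sets bits 4 5 7 -> bits=11101111
insert 'elk' would touch bits 2 3; currently bit2=1, bit3=0
Bits that are 0 among those (would change 0->1): 3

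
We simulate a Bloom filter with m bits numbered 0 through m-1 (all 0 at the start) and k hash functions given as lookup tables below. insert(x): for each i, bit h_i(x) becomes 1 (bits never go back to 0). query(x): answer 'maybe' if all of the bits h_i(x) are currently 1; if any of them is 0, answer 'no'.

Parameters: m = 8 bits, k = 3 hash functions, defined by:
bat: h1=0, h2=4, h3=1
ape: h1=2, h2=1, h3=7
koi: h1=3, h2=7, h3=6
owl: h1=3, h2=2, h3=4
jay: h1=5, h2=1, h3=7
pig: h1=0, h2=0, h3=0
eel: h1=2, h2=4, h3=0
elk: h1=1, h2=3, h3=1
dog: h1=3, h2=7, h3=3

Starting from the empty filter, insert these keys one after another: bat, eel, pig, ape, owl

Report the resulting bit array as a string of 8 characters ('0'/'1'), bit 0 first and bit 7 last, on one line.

Answer: 11111001

Derivation:
Start: bits=00000000
After insert 'bat': sets bits 0 1 4 -> bits=11001000
After insert 'eel': sets bits 0 2 4 -> bits=11101000
After insert 'pig': sets bits 0 -> bits=11101000
After insert 'ape': sets bits 1 2 7 -> bits=11101001
After insert 'owl': sets bits 2 3 4 -> bits=11111001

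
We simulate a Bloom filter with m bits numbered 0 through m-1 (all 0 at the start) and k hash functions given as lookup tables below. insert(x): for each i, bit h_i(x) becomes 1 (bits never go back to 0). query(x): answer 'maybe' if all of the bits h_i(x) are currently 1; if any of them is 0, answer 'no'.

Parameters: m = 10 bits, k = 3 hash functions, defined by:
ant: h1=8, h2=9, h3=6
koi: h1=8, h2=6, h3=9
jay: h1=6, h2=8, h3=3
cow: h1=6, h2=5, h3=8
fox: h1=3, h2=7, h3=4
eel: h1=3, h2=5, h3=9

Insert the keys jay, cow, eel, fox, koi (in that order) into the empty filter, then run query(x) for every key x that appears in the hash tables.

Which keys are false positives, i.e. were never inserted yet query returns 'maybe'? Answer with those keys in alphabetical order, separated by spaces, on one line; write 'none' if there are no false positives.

Answer: ant

Derivation:
Start: bits=0000000000
After insert 'jay': sets bits 3 6 8 -> bits=0001001010
After insert 'cow': sets bits 5 6 8 -> bits=0001011010
After insert 'eel': sets bits 3 5 9 -> bits=0001011011
After insert 'fox': sets bits 3 4 7 -> bits=0001111111
After insert 'koi': sets bits 6 8 9 -> bits=0001111111
Not inserted: ant — query each against bits=0001111111:
query ant: checks bit6=1, bit8=1, bit9=1 (all 1) -> maybe => FALSE POSITIVE
False positives (alphabetical): ant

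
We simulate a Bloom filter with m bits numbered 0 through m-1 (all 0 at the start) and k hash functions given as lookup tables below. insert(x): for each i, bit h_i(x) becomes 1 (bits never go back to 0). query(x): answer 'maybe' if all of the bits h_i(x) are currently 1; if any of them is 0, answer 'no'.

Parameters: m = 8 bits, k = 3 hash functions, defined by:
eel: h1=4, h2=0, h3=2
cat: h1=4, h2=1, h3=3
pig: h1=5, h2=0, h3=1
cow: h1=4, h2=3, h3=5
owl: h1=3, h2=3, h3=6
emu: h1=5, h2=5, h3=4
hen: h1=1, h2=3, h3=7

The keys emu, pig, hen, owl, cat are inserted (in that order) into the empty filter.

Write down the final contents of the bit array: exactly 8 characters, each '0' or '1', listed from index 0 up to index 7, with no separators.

Start: bits=00000000
After insert 'emu': sets bits 4 5 -> bits=00001100
After insert 'pig': sets bits 0 1 5 -> bits=11001100
After insert 'hen': sets bits 1 3 7 -> bits=11011101
After insert 'owl': sets bits 3 6 -> bits=11011111
After insert 'cat': sets bits 1 3 4 -> bits=11011111

Answer: 11011111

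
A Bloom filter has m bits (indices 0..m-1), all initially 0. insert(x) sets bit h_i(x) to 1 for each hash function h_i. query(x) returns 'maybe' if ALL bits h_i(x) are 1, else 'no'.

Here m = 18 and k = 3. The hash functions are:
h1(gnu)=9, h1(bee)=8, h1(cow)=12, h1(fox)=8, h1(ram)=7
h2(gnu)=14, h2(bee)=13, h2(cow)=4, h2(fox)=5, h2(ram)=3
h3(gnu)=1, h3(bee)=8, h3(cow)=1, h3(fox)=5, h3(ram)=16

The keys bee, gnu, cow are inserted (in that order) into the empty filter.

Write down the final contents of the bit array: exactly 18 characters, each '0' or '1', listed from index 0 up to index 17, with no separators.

Start: bits=000000000000000000
After insert 'bee': sets bits 8 13 -> bits=000000001000010000
After insert 'gnu': sets bits 1 9 14 -> bits=010000001100011000
After insert 'cow': sets bits 1 4 12 -> bits=010010001100111000

Answer: 010010001100111000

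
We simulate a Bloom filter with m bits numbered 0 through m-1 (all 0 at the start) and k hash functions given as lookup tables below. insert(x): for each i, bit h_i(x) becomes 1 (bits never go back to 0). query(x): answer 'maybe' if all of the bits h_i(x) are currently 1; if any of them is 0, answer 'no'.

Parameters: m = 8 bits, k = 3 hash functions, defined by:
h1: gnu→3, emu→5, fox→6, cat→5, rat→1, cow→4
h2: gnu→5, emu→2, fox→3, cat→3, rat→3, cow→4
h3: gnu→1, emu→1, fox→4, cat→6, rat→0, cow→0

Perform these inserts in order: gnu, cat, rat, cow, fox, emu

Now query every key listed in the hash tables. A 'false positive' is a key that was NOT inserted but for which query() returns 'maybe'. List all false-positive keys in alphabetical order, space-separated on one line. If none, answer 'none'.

Answer: none

Derivation:
Start: bits=00000000
After insert 'gnu': sets bits 1 3 5 -> bits=01010100
After insert 'cat': sets bits 3 5 6 -> bits=01010110
After insert 'rat': sets bits 0 1 3 -> bits=11010110
After insert 'cow': sets bits 0 4 -> bits=11011110
After insert 'fox': sets bits 3 4 6 -> bits=11011110
After insert 'emu': sets bits 1 2 5 -> bits=11111110
Not inserted: (none) — query each against bits=11111110:
False positives (alphabetical): none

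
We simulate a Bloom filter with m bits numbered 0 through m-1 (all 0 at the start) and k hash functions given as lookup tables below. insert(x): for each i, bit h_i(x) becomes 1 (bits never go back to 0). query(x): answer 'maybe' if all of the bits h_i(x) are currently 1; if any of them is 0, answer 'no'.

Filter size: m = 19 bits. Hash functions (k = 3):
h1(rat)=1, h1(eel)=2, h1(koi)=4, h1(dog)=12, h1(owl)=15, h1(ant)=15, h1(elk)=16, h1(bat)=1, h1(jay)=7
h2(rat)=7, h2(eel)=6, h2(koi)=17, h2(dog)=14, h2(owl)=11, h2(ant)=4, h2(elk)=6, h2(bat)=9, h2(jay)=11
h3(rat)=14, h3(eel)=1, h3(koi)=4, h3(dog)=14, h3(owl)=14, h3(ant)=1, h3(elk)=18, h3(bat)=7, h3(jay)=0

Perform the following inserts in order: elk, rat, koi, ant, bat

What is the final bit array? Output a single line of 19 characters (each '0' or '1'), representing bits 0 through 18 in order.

Answer: 0100101101000011111

Derivation:
Start: bits=0000000000000000000
After insert 'elk': sets bits 6 16 18 -> bits=0000001000000000101
After insert 'rat': sets bits 1 7 14 -> bits=0100001100000010101
After insert 'koi': sets bits 4 17 -> bits=0100101100000010111
After insert 'ant': sets bits 1 4 15 -> bits=0100101100000011111
After insert 'bat': sets bits 1 7 9 -> bits=0100101101000011111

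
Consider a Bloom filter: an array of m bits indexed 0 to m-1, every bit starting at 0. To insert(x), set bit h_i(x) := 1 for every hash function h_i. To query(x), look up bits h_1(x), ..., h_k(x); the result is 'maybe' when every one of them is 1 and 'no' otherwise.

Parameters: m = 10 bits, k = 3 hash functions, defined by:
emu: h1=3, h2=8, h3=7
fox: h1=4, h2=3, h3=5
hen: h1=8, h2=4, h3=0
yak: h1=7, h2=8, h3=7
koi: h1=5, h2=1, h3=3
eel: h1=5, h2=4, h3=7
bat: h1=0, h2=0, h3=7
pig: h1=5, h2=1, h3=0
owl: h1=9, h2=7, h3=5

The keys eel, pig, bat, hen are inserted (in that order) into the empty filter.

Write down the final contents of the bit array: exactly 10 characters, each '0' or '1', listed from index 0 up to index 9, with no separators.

Answer: 1100110110

Derivation:
Start: bits=0000000000
After insert 'eel': sets bits 4 5 7 -> bits=0000110100
After insert 'pig': sets bits 0 1 5 -> bits=1100110100
After insert 'bat': sets bits 0 7 -> bits=1100110100
After insert 'hen': sets bits 0 4 8 -> bits=1100110110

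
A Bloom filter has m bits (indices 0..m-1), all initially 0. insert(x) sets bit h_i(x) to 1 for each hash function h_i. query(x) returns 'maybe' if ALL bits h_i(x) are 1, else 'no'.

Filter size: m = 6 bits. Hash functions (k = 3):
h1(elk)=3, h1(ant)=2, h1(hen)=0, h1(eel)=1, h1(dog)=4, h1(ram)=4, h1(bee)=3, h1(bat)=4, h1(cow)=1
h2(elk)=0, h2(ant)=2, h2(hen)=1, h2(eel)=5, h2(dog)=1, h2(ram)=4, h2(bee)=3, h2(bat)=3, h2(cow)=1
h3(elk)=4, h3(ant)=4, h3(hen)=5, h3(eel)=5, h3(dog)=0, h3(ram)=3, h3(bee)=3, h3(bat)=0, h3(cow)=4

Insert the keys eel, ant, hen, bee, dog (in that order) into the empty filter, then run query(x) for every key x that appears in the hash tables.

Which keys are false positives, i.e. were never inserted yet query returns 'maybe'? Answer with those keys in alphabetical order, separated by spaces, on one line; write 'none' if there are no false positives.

Start: bits=000000
After insert 'eel': sets bits 1 5 -> bits=010001
After insert 'ant': sets bits 2 4 -> bits=011011
After insert 'hen': sets bits 0 1 5 -> bits=111011
After insert 'bee': sets bits 3 -> bits=111111
After insert 'dog': sets bits 0 1 4 -> bits=111111
Not inserted: bat cow elk ram — query each against bits=111111:
query bat: checks bit0=1, bit3=1, bit4=1 (all 1) -> maybe => FALSE POSITIVE
query cow: checks bit1=1, bit4=1 (all 1) -> maybe => FALSE POSITIVE
query elk: checks bit0=1, bit3=1, bit4=1 (all 1) -> maybe => FALSE POSITIVE
query ram: checks bit3=1, bit4=1 (all 1) -> maybe => FALSE POSITIVE
False positives (alphabetical): bat cow elk ram

Answer: bat cow elk ram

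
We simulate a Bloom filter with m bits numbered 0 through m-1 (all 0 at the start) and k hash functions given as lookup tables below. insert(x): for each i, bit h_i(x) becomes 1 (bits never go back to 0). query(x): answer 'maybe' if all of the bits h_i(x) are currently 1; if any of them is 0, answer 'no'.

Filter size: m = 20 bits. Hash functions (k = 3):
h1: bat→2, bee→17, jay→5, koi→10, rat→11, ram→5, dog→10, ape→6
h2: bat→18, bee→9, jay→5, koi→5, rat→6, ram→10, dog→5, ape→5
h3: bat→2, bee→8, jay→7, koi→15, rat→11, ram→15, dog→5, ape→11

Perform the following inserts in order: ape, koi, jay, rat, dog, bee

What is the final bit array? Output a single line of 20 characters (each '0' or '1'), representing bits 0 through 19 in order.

Answer: 00000111111100010100

Derivation:
Start: bits=00000000000000000000
After insert 'ape': sets bits 5 6 11 -> bits=00000110000100000000
After insert 'koi': sets bits 5 10 15 -> bits=00000110001100010000
After insert 'jay': sets bits 5 7 -> bits=00000111001100010000
After insert 'rat': sets bits 6 11 -> bits=00000111001100010000
After insert 'dog': sets bits 5 10 -> bits=00000111001100010000
After insert 'bee': sets bits 8 9 17 -> bits=00000111111100010100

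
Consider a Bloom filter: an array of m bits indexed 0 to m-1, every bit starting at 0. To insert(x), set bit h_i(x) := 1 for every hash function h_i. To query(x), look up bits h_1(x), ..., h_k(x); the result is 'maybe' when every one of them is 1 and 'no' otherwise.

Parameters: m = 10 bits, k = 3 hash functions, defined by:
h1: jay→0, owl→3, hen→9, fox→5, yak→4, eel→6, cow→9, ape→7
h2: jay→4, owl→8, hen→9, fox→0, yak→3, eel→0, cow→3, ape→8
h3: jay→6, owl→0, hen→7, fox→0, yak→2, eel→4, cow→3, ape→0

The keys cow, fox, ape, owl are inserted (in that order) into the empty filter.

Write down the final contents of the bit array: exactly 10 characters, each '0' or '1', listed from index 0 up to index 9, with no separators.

Start: bits=0000000000
After insert 'cow': sets bits 3 9 -> bits=0001000001
After insert 'fox': sets bits 0 5 -> bits=1001010001
After insert 'ape': sets bits 0 7 8 -> bits=1001010111
After insert 'owl': sets bits 0 3 8 -> bits=1001010111

Answer: 1001010111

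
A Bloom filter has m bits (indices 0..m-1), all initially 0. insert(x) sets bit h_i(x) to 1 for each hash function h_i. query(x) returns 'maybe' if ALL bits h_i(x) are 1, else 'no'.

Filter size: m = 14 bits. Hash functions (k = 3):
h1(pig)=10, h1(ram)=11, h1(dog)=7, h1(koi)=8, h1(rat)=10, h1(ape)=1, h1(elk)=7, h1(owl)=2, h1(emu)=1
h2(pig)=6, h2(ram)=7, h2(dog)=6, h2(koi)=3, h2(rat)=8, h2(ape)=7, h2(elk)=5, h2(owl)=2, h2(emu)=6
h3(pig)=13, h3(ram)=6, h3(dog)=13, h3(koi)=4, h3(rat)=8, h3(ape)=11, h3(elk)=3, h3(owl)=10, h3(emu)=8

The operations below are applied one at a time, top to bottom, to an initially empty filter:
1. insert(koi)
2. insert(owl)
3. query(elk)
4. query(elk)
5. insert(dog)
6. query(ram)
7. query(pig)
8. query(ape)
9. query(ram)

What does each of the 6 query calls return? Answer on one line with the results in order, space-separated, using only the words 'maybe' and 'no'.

Start: bits=00000000000000
Op 1: insert koi -> sets bits 3 4 8 -> bits=00011000100000
Op 2: insert owl -> sets bits 2 10 -> bits=00111000101000
Op 3: query elk -> checks bit3=1, bit5=0, bit7=0 (has a 0) -> no
Op 4: query elk -> checks bit3=1, bit5=0, bit7=0 (has a 0) -> no
Op 5: insert dog -> sets bits 6 7 13 -> bits=00111011101001
Op 6: query ram -> checks bit6=1, bit7=1, bit11=0 (has a 0) -> no
Op 7: query pig -> checks bit6=1, bit10=1, bit13=1 (all 1) -> maybe
Op 8: query ape -> checks bit1=0, bit7=1, bit11=0 (has a 0) -> no
Op 9: query ram -> checks bit6=1, bit7=1, bit11=0 (has a 0) -> no
Query results in order: no no no maybe no no

Answer: no no no maybe no no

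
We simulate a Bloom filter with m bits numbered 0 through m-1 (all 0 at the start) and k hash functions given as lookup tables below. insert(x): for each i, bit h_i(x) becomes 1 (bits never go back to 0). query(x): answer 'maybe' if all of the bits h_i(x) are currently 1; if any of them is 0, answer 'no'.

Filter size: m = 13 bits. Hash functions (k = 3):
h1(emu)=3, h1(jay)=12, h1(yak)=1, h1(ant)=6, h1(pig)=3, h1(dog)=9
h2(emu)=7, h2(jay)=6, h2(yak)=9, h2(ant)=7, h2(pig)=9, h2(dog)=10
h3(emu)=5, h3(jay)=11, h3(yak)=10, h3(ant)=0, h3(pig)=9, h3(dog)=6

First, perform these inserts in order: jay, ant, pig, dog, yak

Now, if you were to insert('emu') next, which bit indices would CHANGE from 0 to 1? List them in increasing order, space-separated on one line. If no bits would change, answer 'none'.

Answer: 5

Derivation:
Start: bits=0000000000000
After insert 'jay': sets bits 6 11 12 -> bits=0000001000011
After insert 'ant': sets bits 0 6 7 -> bits=1000001100011
After insert 'pig': sets bits 3 9 -> bits=1001001101011
After insert 'dog': sets bits 6 9 10 -> bits=1001001101111
After insert 'yak': sets bits 1 9 10 -> bits=1101001101111
insert 'emu' would touch bits 3 5 7; currently bit3=1, bit5=0, bit7=1
Bits that are 0 among those (would change 0->1): 5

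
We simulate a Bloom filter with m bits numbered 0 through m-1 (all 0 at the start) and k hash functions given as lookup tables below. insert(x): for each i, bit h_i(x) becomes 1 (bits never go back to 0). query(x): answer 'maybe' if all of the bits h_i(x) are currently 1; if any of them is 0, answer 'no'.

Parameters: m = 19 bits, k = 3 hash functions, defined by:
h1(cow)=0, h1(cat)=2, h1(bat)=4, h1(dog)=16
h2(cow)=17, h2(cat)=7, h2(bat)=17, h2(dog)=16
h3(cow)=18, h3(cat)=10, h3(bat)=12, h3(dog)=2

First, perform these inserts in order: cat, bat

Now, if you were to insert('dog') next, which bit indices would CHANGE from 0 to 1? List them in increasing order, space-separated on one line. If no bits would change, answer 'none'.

Answer: 16

Derivation:
Start: bits=0000000000000000000
After insert 'cat': sets bits 2 7 10 -> bits=0010000100100000000
After insert 'bat': sets bits 4 12 17 -> bits=0010100100101000010
insert 'dog' would touch bits 2 16; currently bit2=1, bit16=0
Bits that are 0 among those (would change 0->1): 16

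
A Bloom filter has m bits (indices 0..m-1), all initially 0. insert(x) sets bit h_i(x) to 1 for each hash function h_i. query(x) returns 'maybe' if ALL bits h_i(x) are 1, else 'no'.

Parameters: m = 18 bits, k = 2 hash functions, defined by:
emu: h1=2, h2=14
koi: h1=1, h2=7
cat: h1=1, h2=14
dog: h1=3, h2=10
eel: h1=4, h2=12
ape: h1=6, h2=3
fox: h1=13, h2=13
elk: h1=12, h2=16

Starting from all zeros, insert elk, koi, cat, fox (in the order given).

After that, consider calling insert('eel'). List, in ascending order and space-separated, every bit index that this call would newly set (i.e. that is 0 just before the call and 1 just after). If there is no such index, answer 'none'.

Start: bits=000000000000000000
After insert 'elk': sets bits 12 16 -> bits=000000000000100010
After insert 'koi': sets bits 1 7 -> bits=010000010000100010
After insert 'cat': sets bits 1 14 -> bits=010000010000101010
After insert 'fox': sets bits 13 -> bits=010000010000111010
insert 'eel' would touch bits 4 12; currently bit4=0, bit12=1
Bits that are 0 among those (would change 0->1): 4

Answer: 4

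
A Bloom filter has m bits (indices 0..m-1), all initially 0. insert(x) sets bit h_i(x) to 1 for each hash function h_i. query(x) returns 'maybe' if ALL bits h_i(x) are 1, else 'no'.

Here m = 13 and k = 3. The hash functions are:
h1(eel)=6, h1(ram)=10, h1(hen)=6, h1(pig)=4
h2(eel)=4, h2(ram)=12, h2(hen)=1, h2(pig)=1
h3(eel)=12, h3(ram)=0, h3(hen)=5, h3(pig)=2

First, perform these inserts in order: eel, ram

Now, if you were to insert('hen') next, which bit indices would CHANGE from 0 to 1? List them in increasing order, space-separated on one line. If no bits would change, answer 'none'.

Start: bits=0000000000000
After insert 'eel': sets bits 4 6 12 -> bits=0000101000001
After insert 'ram': sets bits 0 10 12 -> bits=1000101000101
insert 'hen' would touch bits 1 5 6; currently bit1=0, bit5=0, bit6=1
Bits that are 0 among those (would change 0->1): 1 5

Answer: 1 5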